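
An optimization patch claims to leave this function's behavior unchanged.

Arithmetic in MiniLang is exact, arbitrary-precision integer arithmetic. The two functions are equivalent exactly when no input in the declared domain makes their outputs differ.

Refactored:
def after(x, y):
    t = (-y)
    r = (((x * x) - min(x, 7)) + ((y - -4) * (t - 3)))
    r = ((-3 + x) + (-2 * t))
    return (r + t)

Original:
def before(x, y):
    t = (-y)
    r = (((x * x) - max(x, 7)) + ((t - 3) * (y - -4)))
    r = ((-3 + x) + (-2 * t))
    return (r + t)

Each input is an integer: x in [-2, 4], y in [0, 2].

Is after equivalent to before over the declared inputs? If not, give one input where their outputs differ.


The edit looks behavioral (`max(x, 7)` became `min(x, 7)`), but over these ranges it never changes the outcome.
Tracing x=2, y=1: before: t becomes -1; next r becomes -23; next r becomes 1; next final value 0 | after: t becomes -1; next r becomes -18; next r becomes 1; next final value 0 — matching result 0.
Every one of the 21 inputs gives matching results.
verdict: equivalent


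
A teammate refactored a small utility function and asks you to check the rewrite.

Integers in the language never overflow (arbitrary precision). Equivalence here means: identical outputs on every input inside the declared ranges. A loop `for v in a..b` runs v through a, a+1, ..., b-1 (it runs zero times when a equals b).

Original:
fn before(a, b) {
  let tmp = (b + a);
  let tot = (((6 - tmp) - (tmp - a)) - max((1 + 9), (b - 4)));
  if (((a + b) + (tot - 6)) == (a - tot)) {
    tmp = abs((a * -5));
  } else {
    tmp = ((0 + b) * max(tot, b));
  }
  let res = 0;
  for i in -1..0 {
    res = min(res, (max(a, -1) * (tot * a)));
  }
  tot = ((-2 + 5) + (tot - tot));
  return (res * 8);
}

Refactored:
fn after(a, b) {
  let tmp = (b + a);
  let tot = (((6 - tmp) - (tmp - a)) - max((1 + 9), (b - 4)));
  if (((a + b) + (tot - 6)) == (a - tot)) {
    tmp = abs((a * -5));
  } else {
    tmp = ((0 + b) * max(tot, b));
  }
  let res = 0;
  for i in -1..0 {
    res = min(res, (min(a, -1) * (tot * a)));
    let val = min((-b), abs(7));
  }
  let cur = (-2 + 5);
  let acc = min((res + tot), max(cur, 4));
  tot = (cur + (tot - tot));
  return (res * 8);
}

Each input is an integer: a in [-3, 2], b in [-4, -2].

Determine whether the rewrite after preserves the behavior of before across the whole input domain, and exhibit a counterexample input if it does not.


Take a=1, b=-4.
before: tmp=-3, then tot=3, then (((a + b) + (tot - 6)) == (a - tot)) is false, then tmp=-12, then res=0, then (i=-1), then res=0, then tot=3, then returns 0
after: tmp=-3, then tot=3, then (((a + b) + (tot - 6)) == (a - tot)) is false, then tmp=-12, then res=0, then (i=-1), then res=-3, then val=4, then cur=3, then acc=0, then tot=3, then returns -24
0 against -24: the behavior changed.
verdict: not equivalent; witness: a=1, b=-4


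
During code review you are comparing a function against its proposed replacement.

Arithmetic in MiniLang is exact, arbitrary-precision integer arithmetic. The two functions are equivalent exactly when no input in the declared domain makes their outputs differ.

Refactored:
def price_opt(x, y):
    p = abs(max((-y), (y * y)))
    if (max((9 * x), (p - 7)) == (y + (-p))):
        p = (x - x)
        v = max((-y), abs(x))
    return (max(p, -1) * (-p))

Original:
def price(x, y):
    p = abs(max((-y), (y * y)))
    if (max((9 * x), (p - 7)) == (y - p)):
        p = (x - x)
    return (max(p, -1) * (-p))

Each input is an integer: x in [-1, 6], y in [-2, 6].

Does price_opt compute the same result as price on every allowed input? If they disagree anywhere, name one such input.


Behavior is preserved: although local variable names differ; and statement counts differ; and arithmetic usage differs; and min/max/abs usage differs, the outputs never diverge.
One worked example (x=5, y=-2) — price: p := 4 | (max((9 * x), (p - 7)) == (y - p)): false | result -16; price_opt: p := 4 | (max((9 * x), (p - 7)) == (y + (-p))): false | result -16; agreement on -16.
An exhaustive pass over the 72 declared inputs shows identical outputs.
verdict: equivalent


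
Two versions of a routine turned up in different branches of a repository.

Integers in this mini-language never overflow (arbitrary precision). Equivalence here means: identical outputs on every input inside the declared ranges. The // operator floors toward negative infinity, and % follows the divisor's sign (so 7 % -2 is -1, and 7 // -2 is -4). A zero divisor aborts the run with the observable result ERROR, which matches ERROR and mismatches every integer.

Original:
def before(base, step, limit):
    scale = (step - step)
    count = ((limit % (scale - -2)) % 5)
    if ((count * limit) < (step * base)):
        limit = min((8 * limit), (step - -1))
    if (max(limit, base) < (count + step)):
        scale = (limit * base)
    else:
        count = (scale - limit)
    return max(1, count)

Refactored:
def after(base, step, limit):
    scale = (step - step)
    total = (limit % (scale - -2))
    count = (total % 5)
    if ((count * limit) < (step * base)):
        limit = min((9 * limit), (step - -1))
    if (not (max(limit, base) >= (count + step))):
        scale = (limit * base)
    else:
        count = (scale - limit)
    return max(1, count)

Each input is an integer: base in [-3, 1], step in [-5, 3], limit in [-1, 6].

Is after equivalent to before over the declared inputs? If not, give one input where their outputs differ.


On input base=-3, step=-5, limit=-1, before returns 8 while after returns 9.
verdict: not equivalent; witness: base=-3, step=-5, limit=-1


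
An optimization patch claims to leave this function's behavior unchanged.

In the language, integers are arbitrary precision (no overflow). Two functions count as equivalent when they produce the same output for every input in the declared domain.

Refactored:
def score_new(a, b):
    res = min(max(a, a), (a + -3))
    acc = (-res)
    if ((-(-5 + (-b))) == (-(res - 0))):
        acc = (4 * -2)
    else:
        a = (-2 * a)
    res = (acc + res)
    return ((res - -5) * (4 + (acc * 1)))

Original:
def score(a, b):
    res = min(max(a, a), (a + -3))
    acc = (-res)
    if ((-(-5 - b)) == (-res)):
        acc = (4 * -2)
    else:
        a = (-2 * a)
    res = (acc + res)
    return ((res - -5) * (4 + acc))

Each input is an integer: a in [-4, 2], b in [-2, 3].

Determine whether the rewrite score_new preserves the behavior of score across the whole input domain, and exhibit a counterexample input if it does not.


Behavior is preserved: although constant usage differs; also arithmetic usage differs, the outputs never diverge.
As a probe, take a=-4, b=2: score runs res becomes -7; next acc becomes 7; next ((-(-5 - b)) == (-res)) evaluates to true; next acc becomes -8; next res becomes -15; next final value 40; score_new runs res becomes -7; next acc becomes 7; next ((-(-5 + (-b))) == (-(res - 0))) evaluates to true; next acc becomes -8; next res becomes -15; next final value 40; both end at 40.
Every one of the 42 inputs gives matching results.
verdict: equivalent


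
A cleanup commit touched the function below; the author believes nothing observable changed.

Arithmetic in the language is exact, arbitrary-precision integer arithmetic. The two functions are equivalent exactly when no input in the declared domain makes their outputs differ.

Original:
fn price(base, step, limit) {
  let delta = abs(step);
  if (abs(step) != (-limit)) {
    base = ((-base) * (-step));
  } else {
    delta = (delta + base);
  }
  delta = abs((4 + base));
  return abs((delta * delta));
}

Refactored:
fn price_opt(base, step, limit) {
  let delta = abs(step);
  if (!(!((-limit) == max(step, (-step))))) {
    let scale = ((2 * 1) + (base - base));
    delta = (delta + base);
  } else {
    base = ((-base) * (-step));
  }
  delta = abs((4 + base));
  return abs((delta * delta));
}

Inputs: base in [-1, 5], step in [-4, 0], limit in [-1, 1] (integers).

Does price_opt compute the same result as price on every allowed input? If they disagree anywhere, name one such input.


The diff adds an assignment to `scale` whose value nothing reads, which nothing downstream consumes.
Tracing base=5, step=-1, limit=-1: price: delta := 1 | (abs(step) != (-limit)): false | delta := 6 | delta := 9 | result 81 | price_opt: delta := 1 | (!(!((-limit) == max(step, (-step))))): true | scale := 2 | delta := 6 | delta := 9 | result 81 — matching result 81.
Across all 105 domain points the two functions coincide.
verdict: equivalent


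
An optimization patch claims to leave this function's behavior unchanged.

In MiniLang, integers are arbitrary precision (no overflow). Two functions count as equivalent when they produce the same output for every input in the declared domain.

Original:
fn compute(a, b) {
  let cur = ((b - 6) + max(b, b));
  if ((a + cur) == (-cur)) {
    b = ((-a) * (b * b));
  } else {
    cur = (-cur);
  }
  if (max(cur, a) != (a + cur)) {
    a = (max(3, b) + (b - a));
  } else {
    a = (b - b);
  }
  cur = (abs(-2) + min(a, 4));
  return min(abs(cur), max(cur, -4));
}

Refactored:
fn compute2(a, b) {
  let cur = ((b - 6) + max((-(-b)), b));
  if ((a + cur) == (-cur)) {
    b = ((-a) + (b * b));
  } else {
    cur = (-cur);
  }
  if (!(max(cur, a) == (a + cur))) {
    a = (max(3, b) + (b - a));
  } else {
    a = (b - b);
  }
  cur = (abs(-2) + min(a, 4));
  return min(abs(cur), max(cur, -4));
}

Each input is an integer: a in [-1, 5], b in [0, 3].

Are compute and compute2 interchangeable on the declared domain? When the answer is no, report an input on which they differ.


On input a=4, b=2, compute returns -4 while compute2 returns 1.
verdict: not equivalent; witness: a=4, b=2


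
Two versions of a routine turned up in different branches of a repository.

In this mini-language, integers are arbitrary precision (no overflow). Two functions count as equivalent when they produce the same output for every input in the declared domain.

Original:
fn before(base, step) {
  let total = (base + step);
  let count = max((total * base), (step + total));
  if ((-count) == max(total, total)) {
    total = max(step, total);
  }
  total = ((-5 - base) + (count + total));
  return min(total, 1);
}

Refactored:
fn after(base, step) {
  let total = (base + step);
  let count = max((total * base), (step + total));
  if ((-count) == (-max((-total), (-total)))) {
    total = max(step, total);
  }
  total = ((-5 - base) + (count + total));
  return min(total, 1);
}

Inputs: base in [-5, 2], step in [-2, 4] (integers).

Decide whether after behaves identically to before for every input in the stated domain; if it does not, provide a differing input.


Equivalent. There is a behavioral-looking edit here, yet the outcome never shifts on this domain.
Checked all 56 inputs in the declared domain: the outputs agree on every one.
Spot check at base=-5, step=2 — before: total becomes -3; next count becomes 15; next ((-count) == max(total, total)) evaluates to false; next total becomes 12; next final value 1. after: total becomes -3; next count becomes 15; next ((-count) == (-max((-total), (-total)))) evaluates to false; next total becomes 12; next final value 1. Both give 1.
verdict: equivalent


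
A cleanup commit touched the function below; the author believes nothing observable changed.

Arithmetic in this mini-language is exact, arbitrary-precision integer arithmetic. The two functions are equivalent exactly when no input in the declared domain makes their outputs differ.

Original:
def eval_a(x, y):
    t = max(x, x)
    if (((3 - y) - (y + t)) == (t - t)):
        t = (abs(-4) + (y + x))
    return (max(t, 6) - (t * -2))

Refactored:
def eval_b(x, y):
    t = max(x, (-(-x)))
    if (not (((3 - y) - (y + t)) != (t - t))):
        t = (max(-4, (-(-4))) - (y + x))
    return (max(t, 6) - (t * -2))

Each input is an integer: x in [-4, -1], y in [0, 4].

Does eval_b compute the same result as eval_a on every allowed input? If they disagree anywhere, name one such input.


Consider the input x=-1, y=2.
eval_a: t=-1, then (((3 - y) - (y + t)) == (t - t)) is true, then t=5, then returns 16
eval_b: t=-1, then (not (((3 - y) - (y + t)) != (t - t))) is true, then t=3, then returns 12
16 and 12 differ, so these are not the same function on this domain.
verdict: not equivalent; witness: x=-1, y=2


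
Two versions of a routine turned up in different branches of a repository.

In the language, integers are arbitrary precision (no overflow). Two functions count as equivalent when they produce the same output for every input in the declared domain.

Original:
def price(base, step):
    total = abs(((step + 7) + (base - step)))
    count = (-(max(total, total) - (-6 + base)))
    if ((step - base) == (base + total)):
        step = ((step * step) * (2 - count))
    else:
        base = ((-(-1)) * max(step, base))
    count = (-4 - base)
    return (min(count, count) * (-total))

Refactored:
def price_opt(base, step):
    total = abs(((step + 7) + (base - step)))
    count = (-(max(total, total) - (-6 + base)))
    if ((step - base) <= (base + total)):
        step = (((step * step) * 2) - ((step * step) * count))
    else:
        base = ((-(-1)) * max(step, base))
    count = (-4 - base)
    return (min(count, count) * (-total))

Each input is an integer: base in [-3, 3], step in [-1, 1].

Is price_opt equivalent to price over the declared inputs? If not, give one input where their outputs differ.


Not equivalent: base=-2, step=-1 separates them (15 vs 10).
price: total = 5; count = -13; ((step - base) == (base + total)) -> false; base = -1; count = -3; return 15
price_opt: total = 5; count = -13; ((step - base) <= (base + total)) -> true; step = 15; count = -2; return 10
verdict: not equivalent; witness: base=-2, step=-1


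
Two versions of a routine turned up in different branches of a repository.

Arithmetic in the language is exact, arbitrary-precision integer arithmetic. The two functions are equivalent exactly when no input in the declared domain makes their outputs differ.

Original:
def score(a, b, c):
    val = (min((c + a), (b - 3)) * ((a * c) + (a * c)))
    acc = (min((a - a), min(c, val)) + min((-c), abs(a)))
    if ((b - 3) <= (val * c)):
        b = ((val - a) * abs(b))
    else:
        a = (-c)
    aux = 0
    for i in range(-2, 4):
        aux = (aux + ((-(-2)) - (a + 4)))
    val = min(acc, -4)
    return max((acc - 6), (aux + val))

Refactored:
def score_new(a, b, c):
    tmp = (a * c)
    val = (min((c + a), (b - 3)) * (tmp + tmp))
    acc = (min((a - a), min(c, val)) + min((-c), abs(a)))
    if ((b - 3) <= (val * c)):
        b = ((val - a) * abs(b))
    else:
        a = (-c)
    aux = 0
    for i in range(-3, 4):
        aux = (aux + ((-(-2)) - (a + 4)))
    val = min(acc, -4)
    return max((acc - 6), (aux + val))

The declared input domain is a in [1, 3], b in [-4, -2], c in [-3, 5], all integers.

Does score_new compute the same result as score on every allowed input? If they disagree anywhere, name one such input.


On input a=1, b=-4, c=3, score returns -39 while score_new returns -38.
verdict: not equivalent; witness: a=1, b=-4, c=3


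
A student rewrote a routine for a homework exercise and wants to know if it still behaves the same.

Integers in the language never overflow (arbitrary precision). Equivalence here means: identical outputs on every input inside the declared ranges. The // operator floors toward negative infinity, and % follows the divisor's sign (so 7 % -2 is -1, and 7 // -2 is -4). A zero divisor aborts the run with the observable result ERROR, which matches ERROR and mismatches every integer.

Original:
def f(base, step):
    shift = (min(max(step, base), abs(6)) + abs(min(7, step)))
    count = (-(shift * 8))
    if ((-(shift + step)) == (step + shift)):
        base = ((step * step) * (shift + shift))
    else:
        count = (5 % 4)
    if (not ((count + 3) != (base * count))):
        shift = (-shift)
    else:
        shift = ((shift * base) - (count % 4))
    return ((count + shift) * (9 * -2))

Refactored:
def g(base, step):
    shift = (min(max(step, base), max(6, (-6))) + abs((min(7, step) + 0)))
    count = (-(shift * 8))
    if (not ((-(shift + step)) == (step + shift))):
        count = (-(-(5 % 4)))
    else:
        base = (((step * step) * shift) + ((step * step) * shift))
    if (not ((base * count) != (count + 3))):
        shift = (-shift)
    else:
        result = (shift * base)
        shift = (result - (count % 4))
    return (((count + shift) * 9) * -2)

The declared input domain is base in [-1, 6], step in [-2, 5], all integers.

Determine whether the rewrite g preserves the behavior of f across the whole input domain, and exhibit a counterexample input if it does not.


Equivalent — the differences include min/max/abs usage differs, and arithmetic usage differs, and local variable names differ, and constant usage differs, and boolean connective usage differs, and statement counts differ, yet no declared input distinguishes the two.
As a probe, take base=1, step=-2: f runs shift becomes 3; next count becomes -24; next ((-(shift + step)) == (step + shift)) evaluates to false; next count becomes 1; next (not ((count + 3) != (base * count))) evaluates to false; next shift becomes 2; next final value -54; g runs shift becomes 3; next count becomes -24; next (not ((-(shift + step)) == (step + shift))) evaluates to true; next count becomes 1; next (not ((base * count) != (count + 3))) evaluates to false; next result becomes 3; next shift becomes 2; next final value -54; both end at -54.
Sweeping the whole domain (64 inputs) finds no disagreement.
verdict: equivalent


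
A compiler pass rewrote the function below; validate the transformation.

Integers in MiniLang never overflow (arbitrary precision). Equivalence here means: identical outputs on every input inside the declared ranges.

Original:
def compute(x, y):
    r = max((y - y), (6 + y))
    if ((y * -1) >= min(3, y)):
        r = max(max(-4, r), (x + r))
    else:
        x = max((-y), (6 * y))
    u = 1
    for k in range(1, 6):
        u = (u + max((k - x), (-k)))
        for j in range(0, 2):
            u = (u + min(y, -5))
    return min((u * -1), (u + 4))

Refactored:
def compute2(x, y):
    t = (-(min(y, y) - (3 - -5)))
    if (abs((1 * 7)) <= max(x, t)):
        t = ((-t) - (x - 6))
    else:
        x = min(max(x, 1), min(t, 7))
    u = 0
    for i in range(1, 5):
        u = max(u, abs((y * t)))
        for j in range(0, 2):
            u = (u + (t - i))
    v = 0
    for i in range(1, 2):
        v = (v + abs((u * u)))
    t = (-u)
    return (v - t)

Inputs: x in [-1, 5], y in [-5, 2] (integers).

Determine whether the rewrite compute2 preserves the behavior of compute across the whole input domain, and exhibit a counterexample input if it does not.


There is a counterexample at x=-1, y=-5: -25 on one side, 110 on the other.
compute: r=1, then ((y * -1) >= min(3, y)) is true, then r=1, then u=1, then (k=1), then u=3, then (j=0), then u=-2, then (j=1), then u=-7, then (k=2), then u=-4, then (j=0), then u=-9, then (j=1), then u=-14, then (k=3), then u=-10, then (j=0), then u=-15, then (j=1), then u=-20, then (k=4), then u=-15, then (j=0), then u=-20, then (j=1), then u=-25, then (k=5), then u=-19, then (j=0), then u=-24, then (j=1), then u=-29, then returns -25
compute2: t=13, then (abs((1 * 7)) <= max(x, t)) is true, then t=-6, then u=0, then (i=1), then u=30, then (j=0), then u=23, then (j=1), then u=16, then (i=2), then u=30, then (j=0), then u=22, then (j=1), then u=14, then (i=3), then u=30, then (j=0), then u=21, then (j=1), then u=12, then (i=4), then u=30, then (j=0), then u=20, then (j=1), then u=10, then v=0, then (i=1), then v=100, then t=-10, then returns 110
verdict: not equivalent; witness: x=-1, y=-5


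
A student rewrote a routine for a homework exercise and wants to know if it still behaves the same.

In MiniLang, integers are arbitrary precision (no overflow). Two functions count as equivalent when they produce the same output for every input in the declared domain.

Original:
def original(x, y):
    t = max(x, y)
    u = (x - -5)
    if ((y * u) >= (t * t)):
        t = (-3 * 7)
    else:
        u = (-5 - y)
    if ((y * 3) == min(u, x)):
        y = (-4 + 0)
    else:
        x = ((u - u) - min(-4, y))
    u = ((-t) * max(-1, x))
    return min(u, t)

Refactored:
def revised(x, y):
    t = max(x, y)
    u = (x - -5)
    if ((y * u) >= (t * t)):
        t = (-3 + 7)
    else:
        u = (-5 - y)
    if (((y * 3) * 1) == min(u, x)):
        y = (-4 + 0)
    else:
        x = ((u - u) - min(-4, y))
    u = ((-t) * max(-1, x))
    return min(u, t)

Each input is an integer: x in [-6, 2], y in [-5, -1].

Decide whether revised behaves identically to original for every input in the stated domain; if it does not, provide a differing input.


Evaluate both at x=-6, y=-1.
original: t = -1; u = -1; ((y * u) >= (t * t)) -> true; t = -21; ((y * 3) == min(u, x)) -> false; x = 4; u = 84; return -21
revised: t = -1; u = -1; ((y * u) >= (t * t)) -> true; t = 4; (((y * 3) * 1) == min(u, x)) -> false; x = 4; u = -16; return -16
-21 vs -16 — the two versions disagree here.
verdict: not equivalent; witness: x=-6, y=-1


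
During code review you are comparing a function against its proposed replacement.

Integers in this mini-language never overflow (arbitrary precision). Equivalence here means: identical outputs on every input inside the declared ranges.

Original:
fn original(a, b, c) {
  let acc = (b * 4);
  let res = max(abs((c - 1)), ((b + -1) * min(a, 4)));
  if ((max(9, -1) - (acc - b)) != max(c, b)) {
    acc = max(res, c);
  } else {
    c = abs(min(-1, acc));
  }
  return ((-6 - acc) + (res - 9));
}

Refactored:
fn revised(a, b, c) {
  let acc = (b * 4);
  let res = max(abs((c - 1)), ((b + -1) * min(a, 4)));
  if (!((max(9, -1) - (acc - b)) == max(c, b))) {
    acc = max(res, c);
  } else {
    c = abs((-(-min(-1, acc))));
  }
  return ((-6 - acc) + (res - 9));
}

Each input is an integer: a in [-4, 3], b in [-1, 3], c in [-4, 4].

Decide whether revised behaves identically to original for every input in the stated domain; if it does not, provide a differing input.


Comparing the listings, the differences include: boolean connective usage differs; also comparison usage differs.
Spot check at a=-1, b=2, c=2 — original: acc = 8; res = 1; ((max(9, -1) - (acc - b)) != max(c, b)) -> true; acc = 2; return -16. revised: acc = 8; res = 1; (!((max(9, -1) - (acc - b)) == max(c, b))) -> true; acc = 2; return -16. Both give -16.
Sweeping the whole domain (360 inputs) finds no disagreement.
verdict: equivalent


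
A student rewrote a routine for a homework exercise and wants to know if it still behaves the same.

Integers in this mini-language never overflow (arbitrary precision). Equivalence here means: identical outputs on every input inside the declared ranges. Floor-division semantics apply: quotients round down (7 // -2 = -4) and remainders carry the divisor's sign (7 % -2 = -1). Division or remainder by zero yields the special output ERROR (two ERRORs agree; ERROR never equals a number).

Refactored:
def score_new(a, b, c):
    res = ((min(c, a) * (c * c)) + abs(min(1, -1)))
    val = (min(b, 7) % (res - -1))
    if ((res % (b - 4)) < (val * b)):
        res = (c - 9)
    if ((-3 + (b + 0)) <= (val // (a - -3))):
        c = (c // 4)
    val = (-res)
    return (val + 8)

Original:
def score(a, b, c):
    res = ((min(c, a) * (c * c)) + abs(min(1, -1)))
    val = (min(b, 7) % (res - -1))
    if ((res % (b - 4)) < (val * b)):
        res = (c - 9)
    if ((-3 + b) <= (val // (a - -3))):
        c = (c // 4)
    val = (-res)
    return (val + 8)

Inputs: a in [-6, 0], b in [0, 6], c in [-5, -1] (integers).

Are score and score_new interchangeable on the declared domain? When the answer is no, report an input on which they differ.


The two are interchangeable: arithmetic usage differs; also constant usage differs, and every declared input agrees.
As a probe, take a=-2, b=1, c=-5: score runs res = -124; val = -122; ((res % (b - 4)) < (val * b)) -> false; ((-3 + b) <= (val // (a - -3))) -> false; val = 124; return 132; score_new runs res = -124; val = -122; ((res % (b - 4)) < (val * b)) -> false; ((-3 + (b + 0)) <= (val // (a - -3))) -> false; val = 124; return 132; both end at 132.
Every one of the 245 inputs gives matching results.
verdict: equivalent


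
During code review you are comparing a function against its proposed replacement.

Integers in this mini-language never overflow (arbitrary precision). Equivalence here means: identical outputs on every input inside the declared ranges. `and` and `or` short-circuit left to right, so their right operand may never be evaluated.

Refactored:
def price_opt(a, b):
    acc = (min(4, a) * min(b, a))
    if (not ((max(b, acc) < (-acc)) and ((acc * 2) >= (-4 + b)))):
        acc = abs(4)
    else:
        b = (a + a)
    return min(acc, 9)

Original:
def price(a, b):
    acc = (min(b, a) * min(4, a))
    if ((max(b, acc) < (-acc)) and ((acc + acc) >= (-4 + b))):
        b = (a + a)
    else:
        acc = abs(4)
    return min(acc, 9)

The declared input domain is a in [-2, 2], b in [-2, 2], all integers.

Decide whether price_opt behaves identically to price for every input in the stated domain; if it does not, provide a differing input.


Comparing the listings, the differences include: boolean connective usage differs, arithmetic usage differs, constant usage differs.
Spot check at a=-1, b=-1 — price: acc becomes 1; next ((max(b, acc) < (-acc)) and ((acc + acc) >= (-4 + b))) evaluates to false; next acc becomes 4; next final value 4. price_opt: acc becomes 1; next (not ((max(b, acc) < (-acc)) and ((acc * 2) >= (-4 + b)))) evaluates to true; next acc becomes 4; next final value 4. Both give 4.
Across all 25 domain points the two functions coincide.
verdict: equivalent


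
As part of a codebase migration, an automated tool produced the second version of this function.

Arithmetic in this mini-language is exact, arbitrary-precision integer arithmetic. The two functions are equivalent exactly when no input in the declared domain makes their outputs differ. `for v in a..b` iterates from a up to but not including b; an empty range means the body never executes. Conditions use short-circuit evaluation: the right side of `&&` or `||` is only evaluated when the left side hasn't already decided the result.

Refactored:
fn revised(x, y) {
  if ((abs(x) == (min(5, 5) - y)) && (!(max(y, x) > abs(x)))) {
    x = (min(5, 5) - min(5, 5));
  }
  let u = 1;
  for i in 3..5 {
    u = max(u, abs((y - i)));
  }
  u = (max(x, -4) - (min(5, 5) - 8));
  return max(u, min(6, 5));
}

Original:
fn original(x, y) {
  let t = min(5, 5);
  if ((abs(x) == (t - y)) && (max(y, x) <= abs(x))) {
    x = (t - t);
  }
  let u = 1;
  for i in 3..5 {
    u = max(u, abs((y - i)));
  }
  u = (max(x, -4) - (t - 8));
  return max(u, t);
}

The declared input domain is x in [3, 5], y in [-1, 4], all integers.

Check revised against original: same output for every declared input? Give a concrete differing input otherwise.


Although `5` became `6`, no input in the stated domain can expose it.
Spot check at x=3, y=4 — original: t = 5; ((abs(x) == (t - y)) && (max(y, x) <= abs(x))) -> false; u = 1; [i=3]; u = 1; [i=4]; u = 1; u = 6; return 6. revised: ((abs(x) == (min(5, 5) - y)) && (!(max(y, x) > abs(x)))) -> false; u = 1; [i=3]; u = 1; [i=4]; u = 1; u = 6; return 6. Both give 6.
Sweeping the whole domain (18 inputs) finds no disagreement.
verdict: equivalent


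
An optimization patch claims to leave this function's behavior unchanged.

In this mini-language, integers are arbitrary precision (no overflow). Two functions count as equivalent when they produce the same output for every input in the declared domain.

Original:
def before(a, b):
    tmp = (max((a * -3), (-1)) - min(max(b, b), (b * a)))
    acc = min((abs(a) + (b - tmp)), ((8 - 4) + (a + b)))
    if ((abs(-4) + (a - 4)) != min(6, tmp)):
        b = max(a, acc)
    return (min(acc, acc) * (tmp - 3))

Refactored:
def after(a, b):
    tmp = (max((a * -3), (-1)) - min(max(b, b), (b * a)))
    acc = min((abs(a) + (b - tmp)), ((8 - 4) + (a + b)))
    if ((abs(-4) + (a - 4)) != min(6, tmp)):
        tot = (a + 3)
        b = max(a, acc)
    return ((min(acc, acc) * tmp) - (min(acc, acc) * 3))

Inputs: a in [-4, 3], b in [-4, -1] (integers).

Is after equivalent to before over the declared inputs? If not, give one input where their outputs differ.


Equivalent — the differences include statement counts differ, and local variable names differ, and arithmetic usage differs, and constant usage differs, and min/max/abs usage differs, yet no declared input distinguishes the two.
One worked example (a=1, b=-3) — before: tmp=2, then acc=-4, then ((abs(-4) + (a - 4)) != min(6, tmp)) is true, then b=1, then returns 4; after: tmp=2, then acc=-4, then ((abs(-4) + (a - 4)) != min(6, tmp)) is true, then tot=4, then b=1, then returns 4; agreement on 4.
Every one of the 32 inputs gives matching results.
verdict: equivalent


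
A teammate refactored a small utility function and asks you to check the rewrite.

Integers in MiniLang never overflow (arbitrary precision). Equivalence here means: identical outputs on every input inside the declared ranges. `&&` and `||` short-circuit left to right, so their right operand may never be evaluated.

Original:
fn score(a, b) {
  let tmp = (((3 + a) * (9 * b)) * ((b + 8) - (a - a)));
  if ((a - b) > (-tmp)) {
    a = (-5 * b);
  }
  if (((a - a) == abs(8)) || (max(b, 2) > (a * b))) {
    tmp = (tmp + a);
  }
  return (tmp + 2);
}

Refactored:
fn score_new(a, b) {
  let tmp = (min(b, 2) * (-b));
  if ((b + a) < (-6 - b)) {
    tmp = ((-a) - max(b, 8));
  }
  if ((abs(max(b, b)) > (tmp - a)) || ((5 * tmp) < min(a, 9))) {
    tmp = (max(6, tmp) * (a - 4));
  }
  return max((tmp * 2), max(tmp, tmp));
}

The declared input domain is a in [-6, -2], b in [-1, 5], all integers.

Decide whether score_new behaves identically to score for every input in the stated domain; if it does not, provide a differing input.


At a=-6, b=-1: score gives 196, score_new gives -60.
verdict: not equivalent; witness: a=-6, b=-1


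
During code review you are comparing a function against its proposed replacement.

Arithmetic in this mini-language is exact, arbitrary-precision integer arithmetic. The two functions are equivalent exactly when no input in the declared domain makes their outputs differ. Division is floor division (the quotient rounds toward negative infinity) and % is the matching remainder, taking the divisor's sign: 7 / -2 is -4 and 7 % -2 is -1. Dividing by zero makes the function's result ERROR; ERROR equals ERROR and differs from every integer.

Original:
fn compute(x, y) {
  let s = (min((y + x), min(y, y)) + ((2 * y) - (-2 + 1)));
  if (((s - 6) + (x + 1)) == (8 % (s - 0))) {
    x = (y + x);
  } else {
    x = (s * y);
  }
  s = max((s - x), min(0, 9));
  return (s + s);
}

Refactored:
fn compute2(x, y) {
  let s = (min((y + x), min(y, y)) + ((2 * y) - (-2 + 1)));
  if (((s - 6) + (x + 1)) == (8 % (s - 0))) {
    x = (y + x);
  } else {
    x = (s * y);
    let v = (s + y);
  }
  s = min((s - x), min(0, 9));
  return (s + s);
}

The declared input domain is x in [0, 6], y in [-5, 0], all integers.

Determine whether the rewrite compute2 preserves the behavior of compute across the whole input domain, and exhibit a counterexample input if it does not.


There is a counterexample at x=0, y=-5: 0 on one side, -168 on the other.
compute: s = -14; (((s - 6) + (x + 1)) == (8 % (s - 0))) -> false; x = 70; s = 0; return 0
compute2: s = -14; (((s - 6) + (x + 1)) == (8 % (s - 0))) -> false; x = 70; v = -19; s = -84; return -168
verdict: not equivalent; witness: x=0, y=-5


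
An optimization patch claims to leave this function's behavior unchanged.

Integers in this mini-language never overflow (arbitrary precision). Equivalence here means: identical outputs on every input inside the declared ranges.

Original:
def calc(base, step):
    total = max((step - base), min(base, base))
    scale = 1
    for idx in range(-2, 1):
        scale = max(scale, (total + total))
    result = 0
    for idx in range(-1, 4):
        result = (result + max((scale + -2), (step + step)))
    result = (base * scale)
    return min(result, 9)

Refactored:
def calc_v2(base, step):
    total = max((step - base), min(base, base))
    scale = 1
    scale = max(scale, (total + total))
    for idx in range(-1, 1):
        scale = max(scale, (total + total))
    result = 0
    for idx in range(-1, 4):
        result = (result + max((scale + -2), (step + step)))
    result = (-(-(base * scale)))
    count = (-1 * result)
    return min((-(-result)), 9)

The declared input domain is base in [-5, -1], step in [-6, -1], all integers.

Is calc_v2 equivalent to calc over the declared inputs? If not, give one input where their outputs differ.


Although loop structure differs; and constant usage differs; and statement counts differ; and local variable names differ; and min/max/abs usage differs; and arithmetic usage differs, 30/30 inputs agree.
verdict: equivalent


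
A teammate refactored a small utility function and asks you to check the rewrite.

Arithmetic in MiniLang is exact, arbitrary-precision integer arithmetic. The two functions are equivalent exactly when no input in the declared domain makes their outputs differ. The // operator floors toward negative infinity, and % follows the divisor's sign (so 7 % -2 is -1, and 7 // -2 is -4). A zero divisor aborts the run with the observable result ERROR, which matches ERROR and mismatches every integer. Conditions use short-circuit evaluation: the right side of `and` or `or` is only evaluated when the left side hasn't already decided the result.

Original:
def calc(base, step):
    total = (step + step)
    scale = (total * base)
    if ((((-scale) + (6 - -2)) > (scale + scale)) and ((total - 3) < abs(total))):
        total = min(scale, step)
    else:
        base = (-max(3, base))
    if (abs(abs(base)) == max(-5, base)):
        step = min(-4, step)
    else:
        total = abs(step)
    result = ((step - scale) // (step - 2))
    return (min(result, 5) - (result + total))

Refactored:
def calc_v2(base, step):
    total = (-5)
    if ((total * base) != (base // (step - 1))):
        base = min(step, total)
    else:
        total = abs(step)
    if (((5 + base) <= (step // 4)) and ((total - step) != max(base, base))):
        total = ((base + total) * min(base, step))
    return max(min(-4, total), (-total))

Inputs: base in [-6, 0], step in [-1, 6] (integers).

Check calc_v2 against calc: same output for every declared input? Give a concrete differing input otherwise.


Evaluate both at base=-6, step=-1.
calc: total becomes -2; next scale becomes 12; next ((((-scale) + (6 - -2)) > (scale + scale)) and ((total - 3) < abs(total))) evaluates to false; next base becomes -3; next (abs(abs(base)) == max(-5, base)) evaluates to false; next total becomes 1; next result becomes 4; next final value -1
calc_v2: total becomes -5; next ((total * base) != (base // (step - 1))) evaluates to true; next base becomes -5; next (((5 + base) <= (step // 4)) and ((total - step) != max(base, base))) evaluates to false; next final value 5
-1 and 5 differ, so these are not the same function on this domain.
verdict: not equivalent; witness: base=-6, step=-1


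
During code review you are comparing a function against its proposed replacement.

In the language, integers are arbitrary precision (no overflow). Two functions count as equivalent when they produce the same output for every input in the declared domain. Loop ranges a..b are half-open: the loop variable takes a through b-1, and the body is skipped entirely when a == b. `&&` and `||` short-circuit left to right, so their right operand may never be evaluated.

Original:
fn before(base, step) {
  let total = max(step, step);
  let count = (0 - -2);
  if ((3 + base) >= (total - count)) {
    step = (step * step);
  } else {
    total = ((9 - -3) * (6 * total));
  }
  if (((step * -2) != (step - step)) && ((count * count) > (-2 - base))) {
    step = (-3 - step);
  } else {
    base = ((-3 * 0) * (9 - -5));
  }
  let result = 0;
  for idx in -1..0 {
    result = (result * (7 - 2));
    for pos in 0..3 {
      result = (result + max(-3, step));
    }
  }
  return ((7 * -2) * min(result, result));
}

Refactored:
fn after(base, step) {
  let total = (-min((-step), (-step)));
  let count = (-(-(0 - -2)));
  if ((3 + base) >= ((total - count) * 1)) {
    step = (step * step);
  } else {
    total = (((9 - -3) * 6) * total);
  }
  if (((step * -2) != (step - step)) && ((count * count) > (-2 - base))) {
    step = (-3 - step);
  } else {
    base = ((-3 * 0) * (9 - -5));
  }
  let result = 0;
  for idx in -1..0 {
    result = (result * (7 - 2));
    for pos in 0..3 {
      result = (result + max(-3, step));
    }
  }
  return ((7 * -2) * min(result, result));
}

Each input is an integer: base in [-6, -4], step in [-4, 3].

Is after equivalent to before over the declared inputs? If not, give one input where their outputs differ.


Behavior is preserved: although constant usage differs, plus arithmetic usage differs, plus min/max/abs usage differs, the outputs never diverge.
Tracing base=-5, step=-1: before: total=-1, then count=2, then ((3 + base) >= (total - count)) is true, then step=1, then (((step * -2) != (step - step)) && ((count * count) > (-2 - base))) is true, then step=-4, then result=0, then (idx=-1), then result=0, then (pos=0), then result=-3, then (pos=1), then result=-6, then (pos=2), then result=-9, then returns 126 | after: total=-1, then count=2, then ((3 + base) >= ((total - count) * 1)) is true, then step=1, then (((step * -2) != (step - step)) && ((count * count) > (-2 - base))) is true, then step=-4, then result=0, then (idx=-1), then result=0, then (pos=0), then result=-3, then (pos=1), then result=-6, then (pos=2), then result=-9, then returns 126 — matching result 126.
Every one of the 24 inputs gives matching results.
verdict: equivalent


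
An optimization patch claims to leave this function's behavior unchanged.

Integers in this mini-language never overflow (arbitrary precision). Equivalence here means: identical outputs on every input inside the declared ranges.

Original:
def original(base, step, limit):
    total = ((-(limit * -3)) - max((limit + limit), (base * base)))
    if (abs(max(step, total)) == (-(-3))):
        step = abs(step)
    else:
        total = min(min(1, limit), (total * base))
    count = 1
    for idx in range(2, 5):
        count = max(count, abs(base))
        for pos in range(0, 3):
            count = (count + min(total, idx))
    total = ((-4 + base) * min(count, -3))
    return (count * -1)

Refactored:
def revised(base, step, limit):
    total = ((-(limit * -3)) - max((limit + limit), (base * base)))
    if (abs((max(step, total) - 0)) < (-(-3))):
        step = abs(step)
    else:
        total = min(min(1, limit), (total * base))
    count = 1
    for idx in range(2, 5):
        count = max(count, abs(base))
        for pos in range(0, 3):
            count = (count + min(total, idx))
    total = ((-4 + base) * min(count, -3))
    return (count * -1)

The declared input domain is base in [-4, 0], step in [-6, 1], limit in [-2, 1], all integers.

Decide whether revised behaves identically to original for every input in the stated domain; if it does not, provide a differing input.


Not equivalent: base=-4, step=-3, limit=-2 separates them (62 vs 2).
original: total = -22; (abs(max(step, total)) == (-(-3))) -> true; step = 3; count = 1; [idx=2]; count = 4; [pos=0]; count = -18; [pos=1]; count = -40; [pos=2]; count = -62; [idx=3]; count = 4; [pos=0]; count = -18; [pos=1]; count = -40; [pos=2]; count = -62; [idx=4]; count = 4; [pos=0]; count = -18; [pos=1]; count = -40; [pos=2]; count = -62; total = 496; return 62
revised: total = -22; (abs((max(step, total) - 0)) < (-(-3))) -> false; total = -2; count = 1; [idx=2]; count = 4; [pos=0]; count = 2; [pos=1]; count = 0; [pos=2]; count = -2; [idx=3]; count = 4; [pos=0]; count = 2; [pos=1]; count = 0; [pos=2]; count = -2; [idx=4]; count = 4; [pos=0]; count = 2; [pos=1]; count = 0; [pos=2]; count = -2; total = 24; return 2
verdict: not equivalent; witness: base=-4, step=-3, limit=-2
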